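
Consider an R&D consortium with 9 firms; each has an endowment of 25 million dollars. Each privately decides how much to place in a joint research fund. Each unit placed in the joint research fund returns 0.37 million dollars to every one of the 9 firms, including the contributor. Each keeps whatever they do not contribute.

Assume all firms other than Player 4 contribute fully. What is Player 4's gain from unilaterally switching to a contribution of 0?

15.75 million dollars

Switching from a contribution of 25 to 0 lets Player 4 keep an extra 25 million dollars, but lowers the joint research fund by 25, which costs Player 4 their own share of that drop: 0.37 × 25 = 9.25.
Net gain = 25 − 9.25 = 15.75. The private return per contributed unit (0.37) is below 1, so free-riding is indeed the best response regardless of what the others do.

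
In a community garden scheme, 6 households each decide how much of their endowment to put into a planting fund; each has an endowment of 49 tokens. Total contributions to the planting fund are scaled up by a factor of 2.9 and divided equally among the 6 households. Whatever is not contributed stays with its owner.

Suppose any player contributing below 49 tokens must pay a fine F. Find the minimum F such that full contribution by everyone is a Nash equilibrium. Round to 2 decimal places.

Given the others contribute fully, the best deviation is to contribute 0 (any partial contribution still incurs the fine and gives up units whose private return 0.4833 is below 1).
Deviating from 49 to 0 saves 49 tokens but forfeits the deviator's share of the drop in the planting fund: 2.9/6 × 49 = 23.68.
So the deviation gain is 49 − 23.68 = 25.32, and the fine must be at least 25.32 tokens to wipe it out.

25.32 tokens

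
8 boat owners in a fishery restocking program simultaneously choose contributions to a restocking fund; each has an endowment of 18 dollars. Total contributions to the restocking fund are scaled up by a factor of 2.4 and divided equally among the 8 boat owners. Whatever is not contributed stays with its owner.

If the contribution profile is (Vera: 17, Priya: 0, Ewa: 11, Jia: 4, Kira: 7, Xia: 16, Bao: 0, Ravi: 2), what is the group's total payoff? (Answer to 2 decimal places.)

223.80 dollars

Total contributed: 17 + 0 + 11 + 4 + 7 + 16 + 0 + 2 = 57; total kept: 8 × 18 − 57 = 87.
The restocking fund pays out 2.4 × 57 = 136.80 in aggregate.
Group total = 87 + 136.80 = 223.80.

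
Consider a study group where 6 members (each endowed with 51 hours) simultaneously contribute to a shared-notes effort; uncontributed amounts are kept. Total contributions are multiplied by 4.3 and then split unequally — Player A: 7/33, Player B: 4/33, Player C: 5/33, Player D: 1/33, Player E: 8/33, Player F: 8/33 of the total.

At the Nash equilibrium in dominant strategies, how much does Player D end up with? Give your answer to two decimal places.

64.29 hours

Each unit j contributes comes back to j as 4.3 × (j's share), so j prefers to contribute only if that share exceeds 1/4.3 = 0.2326; otherwise keeping the unit dominates.
Player E and Player F clear that bar, contributing 51 each; the remaining 4 contribute 0. Total contributed: 102.
Player D keeps 51 and receives 4.3 × 102 × 1/33 = 13.29 from the shared-notes effort, for a payoff of 64.29.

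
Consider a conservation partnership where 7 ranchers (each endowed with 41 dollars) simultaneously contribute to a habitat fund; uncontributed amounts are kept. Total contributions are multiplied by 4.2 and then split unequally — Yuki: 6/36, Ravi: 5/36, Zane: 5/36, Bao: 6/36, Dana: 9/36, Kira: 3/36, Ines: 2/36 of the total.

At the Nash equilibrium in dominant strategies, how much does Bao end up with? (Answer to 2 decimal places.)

69.70 dollars

Each unit j contributes comes back to j as 4.2 × (j's share), so j prefers to contribute only if that share exceeds 1/4.2 = 0.2381; otherwise keeping the unit dominates.
Dana alone (share 9/36) is above the threshold, contributing 41; the remaining 6 contribute 0. Total contributed: 41.
Bao keeps 41 and receives 4.2 × 41 × 6/36 = 28.70 from the habitat fund, for a payoff of 69.70.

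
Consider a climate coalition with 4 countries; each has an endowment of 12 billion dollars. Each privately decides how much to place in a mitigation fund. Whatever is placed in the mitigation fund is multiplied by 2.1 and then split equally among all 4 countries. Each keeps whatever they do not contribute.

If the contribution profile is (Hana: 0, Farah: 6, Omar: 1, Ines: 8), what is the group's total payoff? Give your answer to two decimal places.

64.50 billion dollars

Total contributed: 0 + 6 + 1 + 8 = 15; total kept: 4 × 12 − 15 = 33.
The mitigation fund pays out 2.1 × 15 = 31.50 in aggregate.
Group total = 33 + 31.50 = 64.50.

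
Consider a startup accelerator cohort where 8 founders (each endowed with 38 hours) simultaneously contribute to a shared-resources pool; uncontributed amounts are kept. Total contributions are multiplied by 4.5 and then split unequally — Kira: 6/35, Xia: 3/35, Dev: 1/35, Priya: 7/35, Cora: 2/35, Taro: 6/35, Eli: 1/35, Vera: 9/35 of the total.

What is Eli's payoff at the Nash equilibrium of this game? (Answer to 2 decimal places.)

For player j, contributing a unit is worthwhile iff 4.5 × (j's share) ≥ 1, i.e. iff j's share is at least 0.2222.
Vera alone (share 9/35) is above the threshold, contributing 38; the remaining 7 contribute 0. Total contributed: 38.
Eli keeps 38 and receives 4.5 × 38 × 1/35 = 4.89 from the shared-resources pool, for a payoff of 42.89.

42.89 hours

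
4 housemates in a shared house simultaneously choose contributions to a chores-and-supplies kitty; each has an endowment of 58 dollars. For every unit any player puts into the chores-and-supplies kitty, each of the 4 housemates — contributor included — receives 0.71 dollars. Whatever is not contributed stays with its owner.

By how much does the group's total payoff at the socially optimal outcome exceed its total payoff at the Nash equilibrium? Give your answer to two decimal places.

426.88 dollars

The private return per contributed unit is 0.71 < 1, so contributing 0 is dominant for every player. At the Nash equilibrium everyone keeps their 58, and the group total is 4 × 58 = 232.
Each contributed unit returns 2.840 to the group as a whole (0.71 to each of 4 players), which exceeds 1, so the social optimum is full contribution: group total = 2.840 × 232 = 658.88.
Efficiency loss = 658.88 − 232 = 426.88.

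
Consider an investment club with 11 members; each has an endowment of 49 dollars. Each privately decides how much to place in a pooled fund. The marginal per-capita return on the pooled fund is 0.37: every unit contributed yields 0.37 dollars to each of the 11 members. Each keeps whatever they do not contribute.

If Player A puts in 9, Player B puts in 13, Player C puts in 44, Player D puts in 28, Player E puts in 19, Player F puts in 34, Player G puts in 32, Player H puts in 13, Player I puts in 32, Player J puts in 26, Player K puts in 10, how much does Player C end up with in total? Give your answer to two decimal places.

Total contributed: 9 + 13 + 44 + 28 + 19 + 34 + 32 + 13 + 32 + 26 + 10 = 260.
Each receives 0.37 × 260 = 96.20 from the pooled fund.
Player C keeps 49 − 44 = 5, so Player C's payoff is 5 + 96.20 = 101.20.

101.20 dollars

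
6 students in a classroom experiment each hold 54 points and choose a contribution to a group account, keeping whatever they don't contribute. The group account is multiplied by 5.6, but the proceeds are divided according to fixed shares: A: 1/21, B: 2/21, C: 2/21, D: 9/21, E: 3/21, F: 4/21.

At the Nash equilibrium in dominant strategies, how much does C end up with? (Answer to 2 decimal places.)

Player j's private return per contributed unit is 5.6 × (j's share). Contributing is weakly dominant for j when that share is at least 1/5.6 = 0.1786, and contributing 0 is dominant otherwise.
D and F are above the threshold, contributing 54 each; the remaining 4 contribute 0. Total contributed: 108.
C keeps 54 and receives 5.6 × 108 × 2/21 = 57.60 from the group account, for a payoff of 111.60.

111.60 points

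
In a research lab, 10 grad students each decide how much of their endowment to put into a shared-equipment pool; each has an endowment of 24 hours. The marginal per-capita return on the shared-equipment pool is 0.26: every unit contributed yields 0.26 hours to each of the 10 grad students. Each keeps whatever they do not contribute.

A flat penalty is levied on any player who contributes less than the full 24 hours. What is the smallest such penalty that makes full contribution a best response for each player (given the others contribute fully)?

17.76 hours

Given the others contribute fully, the best deviation is to contribute 0 (any partial contribution still incurs the fine and gives up units whose private return 0.26 is below 1).
Deviating from 24 to 0 saves 24 hours but forfeits the deviator's share of the drop in the shared-equipment pool: 0.26 × 24 = 6.24.
So the deviation gain is 24 − 6.24 = 17.76, and the fine must be at least 17.76 hours to wipe it out.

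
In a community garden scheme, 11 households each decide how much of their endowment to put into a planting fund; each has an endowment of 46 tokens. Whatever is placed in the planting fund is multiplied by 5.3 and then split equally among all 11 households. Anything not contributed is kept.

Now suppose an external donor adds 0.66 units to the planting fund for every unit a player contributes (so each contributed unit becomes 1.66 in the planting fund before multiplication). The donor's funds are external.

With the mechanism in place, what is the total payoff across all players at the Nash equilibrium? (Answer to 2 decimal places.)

506.00 tokens

Even with the mechanism, each unit contributed returns only 5.3 × 1.66 / 11 = 0.7998 per unit of net cost, so contributing nothing is still dominant.
At the Nash equilibrium no one contributes; group total payoff = 11 × 46 = 506.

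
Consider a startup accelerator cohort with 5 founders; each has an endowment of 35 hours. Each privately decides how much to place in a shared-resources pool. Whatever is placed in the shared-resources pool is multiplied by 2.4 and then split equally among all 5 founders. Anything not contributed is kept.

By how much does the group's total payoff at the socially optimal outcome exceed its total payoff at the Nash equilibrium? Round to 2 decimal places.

245.00 hours

Each contributed unit returns 2.4/5 = 0.4800 to its contributor — below 1 — so contributing 0 is dominant for every player. At the Nash equilibrium everyone keeps their 35, and the group total is 5 × 35 = 175.
Each contributed unit returns 2.400 to the group as a whole (0.4800 to each of 5 players), which exceeds 1, so the social optimum is full contribution: group total = 2.400 × 175 = 420.00.
Efficiency loss = 420.00 − 175 = 245.00.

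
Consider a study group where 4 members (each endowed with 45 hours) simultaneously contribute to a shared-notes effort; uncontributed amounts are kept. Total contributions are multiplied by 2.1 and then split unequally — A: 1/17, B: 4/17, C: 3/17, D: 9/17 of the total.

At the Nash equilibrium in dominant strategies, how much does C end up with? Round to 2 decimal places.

A player with share s gets back 2.1·s per unit contributed, so full contribution is dominant for anyone with s > 1/2.1 = 0.4762 and zero contribution is dominant for anyone below.
Only D (9/17) clears that bar, contributing 45; the remaining 3 contribute 0. Total contributed: 45.
C keeps 45 and receives 2.1 × 45 × 3/17 = 16.68 from the shared-notes effort, for a payoff of 61.68.

61.68 hours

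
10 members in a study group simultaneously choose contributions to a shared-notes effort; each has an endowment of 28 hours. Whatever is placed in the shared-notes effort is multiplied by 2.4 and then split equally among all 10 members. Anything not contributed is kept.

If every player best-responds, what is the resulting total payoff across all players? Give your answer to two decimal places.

Each contributed unit returns 2.4/10 = 0.2400 to its contributor — below 1 — so contributing 0 is dominant for every player. At the Nash equilibrium everyone keeps their 28, and the group total is 10 × 28 = 280.

280.00 hours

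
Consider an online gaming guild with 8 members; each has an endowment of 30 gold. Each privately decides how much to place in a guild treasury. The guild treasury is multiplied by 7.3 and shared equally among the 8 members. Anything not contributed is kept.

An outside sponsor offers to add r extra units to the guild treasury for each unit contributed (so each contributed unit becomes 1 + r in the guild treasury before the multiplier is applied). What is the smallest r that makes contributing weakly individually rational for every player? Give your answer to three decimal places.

With matching at rate r, one contributed unit becomes (1 + r) in the guild treasury and returns 7.3 × (1 + r) / 8 to the contributor.
Setting this equal to 1: 1 + r = 8/7.3 = 1.0959.
So the minimum matching rate is r = 1.0959 − 1 = 0.096.

0.096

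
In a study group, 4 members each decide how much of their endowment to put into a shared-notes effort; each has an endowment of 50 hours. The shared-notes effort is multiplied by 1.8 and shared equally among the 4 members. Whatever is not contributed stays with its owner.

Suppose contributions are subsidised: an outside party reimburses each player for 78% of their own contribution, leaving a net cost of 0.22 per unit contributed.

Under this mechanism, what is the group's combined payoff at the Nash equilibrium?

Under the mechanism each unit contributed yields (1.8/4) / 0.22 = 2.0455 back to its contributor per unit of net cost, which exceeds 1, making full contribution the dominant choice for everyone.
So the Nash equilibrium is full contribution by all 4; the group earns 4 × (50 × 0.78 + 1.8 × 50) = 516.00.

516.00 hours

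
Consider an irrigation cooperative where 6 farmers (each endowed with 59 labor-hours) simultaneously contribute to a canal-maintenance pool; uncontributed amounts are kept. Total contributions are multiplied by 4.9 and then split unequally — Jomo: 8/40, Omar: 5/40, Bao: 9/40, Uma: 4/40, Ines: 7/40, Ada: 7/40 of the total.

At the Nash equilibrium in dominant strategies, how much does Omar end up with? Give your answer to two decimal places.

For player j, contributing a unit is worthwhile iff 4.9 × (j's share) ≥ 1, i.e. iff j's share is at least 0.2041.
Bao alone (share 9/40) is above the threshold, contributing 59; the remaining 5 contribute 0. Total contributed: 59.
Omar keeps 59 and receives 4.9 × 59 × 5/40 = 36.14 from the canal-maintenance pool, for a payoff of 95.14.

95.14 labor-hours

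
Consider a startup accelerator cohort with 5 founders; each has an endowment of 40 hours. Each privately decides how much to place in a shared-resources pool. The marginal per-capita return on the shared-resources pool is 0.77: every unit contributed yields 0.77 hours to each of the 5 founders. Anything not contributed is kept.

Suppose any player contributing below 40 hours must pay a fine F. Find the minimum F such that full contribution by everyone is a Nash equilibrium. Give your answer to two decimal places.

Given the others contribute fully, the best deviation is to contribute 0 (any partial contribution still incurs the fine and gives up units whose private return 0.77 is below 1).
Deviating from 40 to 0 saves 40 hours but forfeits the deviator's share of the drop in the shared-resources pool: 0.77 × 40 = 30.80.
So the deviation gain is 40 − 30.80 = 9.20, and the fine must be at least 9.20 hours to wipe it out.

9.20 hours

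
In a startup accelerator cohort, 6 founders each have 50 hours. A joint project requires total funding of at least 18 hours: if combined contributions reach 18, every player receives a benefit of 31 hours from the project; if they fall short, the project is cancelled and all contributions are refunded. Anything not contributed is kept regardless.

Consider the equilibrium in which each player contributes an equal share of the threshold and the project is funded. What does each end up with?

78 hours

Equal share of the threshold: 18/6 = 3.
At this profile no one gains by cutting their contribution: any cut drops the total below 18, the project is cancelled, contributions are refunded, and the deviator ends with 50, which is less than 50 − 3 + 31 = 78. Contributing more than 3 just wastes the excess. So contributing exactly 3 is a best response.
Each player's payoff: 50 − 3 + 31 = 78.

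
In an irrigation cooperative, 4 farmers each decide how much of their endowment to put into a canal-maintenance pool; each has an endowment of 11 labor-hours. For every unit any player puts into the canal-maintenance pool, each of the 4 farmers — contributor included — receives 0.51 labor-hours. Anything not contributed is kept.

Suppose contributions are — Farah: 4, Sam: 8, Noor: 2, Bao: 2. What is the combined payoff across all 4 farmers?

60.64 labor-hours

Total contributed: 4 + 8 + 2 + 2 = 16; total kept: 4 × 11 − 16 = 28.
The canal-maintenance pool pays out 0.51 × 4 × 16 = 32.64 in aggregate.
Group total = 28 + 32.64 = 60.64.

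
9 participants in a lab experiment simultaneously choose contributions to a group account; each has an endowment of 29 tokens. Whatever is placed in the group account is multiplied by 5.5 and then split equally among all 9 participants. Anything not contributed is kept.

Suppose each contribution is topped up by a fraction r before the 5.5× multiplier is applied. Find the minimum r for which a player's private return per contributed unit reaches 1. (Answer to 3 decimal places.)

0.636

With matching at rate r, one contributed unit becomes (1 + r) in the group account and returns 5.5 × (1 + r) / 9 to the contributor.
Setting this equal to 1: 1 + r = 9/5.5 = 1.6364.
So the minimum matching rate is r = 1.6364 − 1 = 0.636.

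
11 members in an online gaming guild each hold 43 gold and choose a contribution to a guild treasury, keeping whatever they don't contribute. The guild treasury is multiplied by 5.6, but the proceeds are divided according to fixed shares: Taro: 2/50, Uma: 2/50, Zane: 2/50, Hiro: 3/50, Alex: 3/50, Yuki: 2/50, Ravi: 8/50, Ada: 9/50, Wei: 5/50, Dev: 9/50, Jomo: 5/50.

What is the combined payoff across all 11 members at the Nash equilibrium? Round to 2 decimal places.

Each unit j contributes comes back to j as 5.6 × (j's share), so j prefers to contribute only if that share exceeds 1/5.6 = 0.1786; otherwise keeping the unit dominates.
Ada and Dev are above the threshold, contributing 43 each; the remaining 9 contribute 0. Total contributed: 86.
The guild treasury pays out 5.6 × 86 = 481.60 in total (split across the unequal shares, but the aggregate is all that matters for the group sum).
The 9 free-riders keep 43 each, adding 387. Group total = 387 + 481.60 = 868.60.

868.60 gold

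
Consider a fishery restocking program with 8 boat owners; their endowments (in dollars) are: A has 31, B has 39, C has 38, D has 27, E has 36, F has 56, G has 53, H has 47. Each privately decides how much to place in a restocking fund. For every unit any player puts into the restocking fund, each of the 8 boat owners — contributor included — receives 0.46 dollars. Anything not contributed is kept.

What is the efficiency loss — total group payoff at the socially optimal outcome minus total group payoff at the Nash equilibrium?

The private return per contributed unit is 0.46 < 1 for everyone, so the Nash equilibrium is zero contribution and the group total is Σ E_j = 31 + 39 + 38 + 27 + 36 + 56 + 53 + 47 = 327.
Each contributed unit returns 3.680 to the group, so the social optimum is full contribution by everyone: group total = 3.680 × 327 = 1203.36.
Efficiency loss = (3.680 − 1) × 327 = 876.36.

876.36 dollars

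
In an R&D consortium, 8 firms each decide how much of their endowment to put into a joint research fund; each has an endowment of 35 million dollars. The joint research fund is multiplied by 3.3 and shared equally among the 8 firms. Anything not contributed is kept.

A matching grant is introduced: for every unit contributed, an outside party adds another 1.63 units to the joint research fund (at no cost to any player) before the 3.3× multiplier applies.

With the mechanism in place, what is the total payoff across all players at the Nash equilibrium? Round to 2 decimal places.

Under the mechanism each unit contributed yields 3.3 × 2.63 / 8 = 1.0849 back to its contributor per unit of net cost, which exceeds 1, making full contribution the dominant choice for everyone.
So the Nash equilibrium is full contribution by all 8; the group earns 3.3 × 2.63 × 280 = 2430.12.

2430.12 million dollars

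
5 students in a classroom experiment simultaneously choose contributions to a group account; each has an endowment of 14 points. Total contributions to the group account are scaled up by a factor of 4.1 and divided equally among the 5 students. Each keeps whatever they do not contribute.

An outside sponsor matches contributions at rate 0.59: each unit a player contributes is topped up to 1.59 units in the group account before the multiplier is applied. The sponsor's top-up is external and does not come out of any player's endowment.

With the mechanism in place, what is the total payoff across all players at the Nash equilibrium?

The effective private return per unit is now 4.1 × 1.59 / 5 = 1.3038 > 1, so every player's dominant strategy flips to full contribution.
So the Nash equilibrium is full contribution by all 5; the group earns 4.1 × 1.59 × 70 = 456.33.

456.33 points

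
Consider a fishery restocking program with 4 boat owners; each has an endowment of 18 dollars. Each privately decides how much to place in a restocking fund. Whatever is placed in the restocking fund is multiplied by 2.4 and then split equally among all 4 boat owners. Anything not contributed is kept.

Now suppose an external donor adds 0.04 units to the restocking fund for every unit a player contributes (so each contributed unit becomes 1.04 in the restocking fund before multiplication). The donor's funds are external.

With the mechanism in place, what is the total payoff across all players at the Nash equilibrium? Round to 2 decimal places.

The effective private return is 2.4 × 1.04 / 4 = 0.6240, which is still under 1, so the mechanism doesn't change anyone's dominant strategy: zero contribution.
At the Nash equilibrium no one contributes; group total payoff = 4 × 18 = 72.

72.00 dollars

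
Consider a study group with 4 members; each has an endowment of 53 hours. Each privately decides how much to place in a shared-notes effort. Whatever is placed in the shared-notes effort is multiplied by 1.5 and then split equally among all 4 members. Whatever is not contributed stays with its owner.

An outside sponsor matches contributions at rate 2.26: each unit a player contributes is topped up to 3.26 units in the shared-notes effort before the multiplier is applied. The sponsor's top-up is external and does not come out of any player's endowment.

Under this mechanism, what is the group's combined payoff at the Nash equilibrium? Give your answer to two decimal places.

1036.68 hours

The effective private return per unit is now 1.5 × 3.26 / 4 = 1.2225 > 1, so every player's dominant strategy flips to full contribution.
So the Nash equilibrium is full contribution by all 4; the group earns 1.5 × 3.26 × 212 = 1036.68.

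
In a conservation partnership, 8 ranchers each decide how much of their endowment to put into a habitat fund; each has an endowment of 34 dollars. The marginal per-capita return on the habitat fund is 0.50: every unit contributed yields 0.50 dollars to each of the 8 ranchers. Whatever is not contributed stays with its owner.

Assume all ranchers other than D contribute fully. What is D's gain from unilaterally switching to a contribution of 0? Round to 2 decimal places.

Switching from a contribution of 34 to 0 lets D keep an extra 34 dollars, but lowers the habitat fund by 34, which costs D their own share of that drop: 0.50 × 34 = 17.00.
Net gain = 34 − 17.00 = 17.00. The private return per contributed unit (0.50) is below 1, so free-riding is indeed the best response regardless of what the others do.

17.00 dollars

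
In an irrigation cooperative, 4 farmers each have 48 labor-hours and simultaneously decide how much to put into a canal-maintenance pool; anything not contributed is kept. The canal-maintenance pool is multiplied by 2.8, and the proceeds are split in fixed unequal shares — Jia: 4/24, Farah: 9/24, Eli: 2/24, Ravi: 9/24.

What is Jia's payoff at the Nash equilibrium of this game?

Each unit j contributes comes back to j as 2.8 × (j's share), so j prefers to contribute only if that share exceeds 1/2.8 = 0.3571; otherwise keeping the unit dominates.
Farah and Ravi clear that bar, contributing 48 each; the remaining 2 contribute 0. Total contributed: 96.
Jia keeps 48 and receives 2.8 × 96 × 4/24 = 44.80 from the canal-maintenance pool, for a payoff of 92.80.

92.80 labor-hours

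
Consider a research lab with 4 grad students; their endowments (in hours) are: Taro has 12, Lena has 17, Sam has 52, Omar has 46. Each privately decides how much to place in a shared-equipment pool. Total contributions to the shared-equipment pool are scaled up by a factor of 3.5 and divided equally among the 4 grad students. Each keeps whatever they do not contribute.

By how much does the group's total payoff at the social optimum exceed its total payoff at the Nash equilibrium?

317.50 hours

The private return per contributed unit is 3.5/4 = 0.8750 < 1 for every player regardless of endowment, so the Nash equilibrium is zero contribution and the group total is Σ E_j = 12 + 17 + 52 + 46 = 127.
Each contributed unit returns 3.500 to the group, so the social optimum is full contribution by everyone: group total = 3.500 × 127 = 444.50.
Efficiency loss = (3.500 − 1) × 127 = 317.50.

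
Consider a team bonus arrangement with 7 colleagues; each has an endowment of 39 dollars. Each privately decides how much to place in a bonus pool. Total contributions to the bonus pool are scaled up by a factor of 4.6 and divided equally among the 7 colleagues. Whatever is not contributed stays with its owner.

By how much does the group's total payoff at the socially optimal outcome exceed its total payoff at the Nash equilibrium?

982.80 dollars

Each contributed unit returns 4.6/7 = 0.6571 to its contributor — below 1 — so contributing 0 is dominant for every player. At the Nash equilibrium everyone keeps their 39, and the group total is 7 × 39 = 273.
Each contributed unit returns 4.600 to the group as a whole (0.6571 to each of 7 players), which exceeds 1, so the social optimum is full contribution: group total = 4.600 × 273 = 1255.80.
Efficiency loss = 1255.80 − 273 = 982.80.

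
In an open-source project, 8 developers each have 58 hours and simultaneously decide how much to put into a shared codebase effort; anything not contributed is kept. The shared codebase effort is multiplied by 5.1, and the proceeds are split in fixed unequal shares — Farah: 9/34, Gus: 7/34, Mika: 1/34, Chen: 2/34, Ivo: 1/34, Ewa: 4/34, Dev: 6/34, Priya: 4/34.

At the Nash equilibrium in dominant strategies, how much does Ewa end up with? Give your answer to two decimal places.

127.60 hours

Each unit j contributes comes back to j as 5.1 × (j's share), so j prefers to contribute only if that share exceeds 1/5.1 = 0.1961; otherwise keeping the unit dominates.
Farah and Gus are above the threshold, contributing 58 each; the remaining 6 contribute 0. Total contributed: 116.
Ewa keeps 58 and receives 5.1 × 116 × 4/34 = 69.60 from the shared codebase effort, for a payoff of 127.60.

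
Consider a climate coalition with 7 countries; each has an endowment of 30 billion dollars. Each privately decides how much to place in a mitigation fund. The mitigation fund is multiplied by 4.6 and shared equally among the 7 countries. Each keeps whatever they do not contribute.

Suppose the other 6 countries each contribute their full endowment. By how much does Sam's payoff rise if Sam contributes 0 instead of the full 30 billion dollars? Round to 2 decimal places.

10.29 billion dollars

Switching from a contribution of 30 to 0 lets Sam keep an extra 30 billion dollars, but lowers the mitigation fund by 30, which costs Sam their own share of that drop: 4.6/7 × 30 = 19.71.
Net gain = 30 − 19.71 = 10.29. The private return per contributed unit (0.6571) is below 1, so free-riding is indeed the best response regardless of what the others do.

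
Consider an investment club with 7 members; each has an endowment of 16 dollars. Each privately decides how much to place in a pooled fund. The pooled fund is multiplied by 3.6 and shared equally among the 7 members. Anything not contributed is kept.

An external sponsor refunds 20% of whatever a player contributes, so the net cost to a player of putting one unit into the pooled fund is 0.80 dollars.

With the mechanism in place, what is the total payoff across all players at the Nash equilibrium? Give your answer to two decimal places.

Even with the mechanism, each unit contributed returns only (3.6/7) / 0.80 = 0.6429 per unit of net cost, so contributing nothing is still dominant.
Everyone keeps their endowment and the group total is 7 × 16 = 112.

112.00 dollars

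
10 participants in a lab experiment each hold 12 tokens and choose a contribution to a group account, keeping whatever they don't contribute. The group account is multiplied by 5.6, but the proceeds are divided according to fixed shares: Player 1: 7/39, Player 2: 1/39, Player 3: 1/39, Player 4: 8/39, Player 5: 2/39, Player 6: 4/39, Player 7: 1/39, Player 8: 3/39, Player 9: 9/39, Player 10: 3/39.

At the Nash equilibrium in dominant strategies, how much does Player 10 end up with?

27.51 tokens

Player j's private return per contributed unit is 5.6 × (j's share). Contributing is weakly dominant for j when that share is at least 1/5.6 = 0.1786, and contributing 0 is dominant otherwise.
Player 1, Player 4 and Player 9 are above the threshold, contributing 12 each; the remaining 7 contribute 0. Total contributed: 36.
Player 10 keeps 12 and receives 5.6 × 36 × 3/39 = 15.51 from the group account, for a payoff of 27.51.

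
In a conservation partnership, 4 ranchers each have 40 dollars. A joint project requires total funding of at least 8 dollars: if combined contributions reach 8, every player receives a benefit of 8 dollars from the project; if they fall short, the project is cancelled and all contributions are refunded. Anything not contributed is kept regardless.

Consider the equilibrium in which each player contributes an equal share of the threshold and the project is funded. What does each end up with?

46 dollars

Equal share of the threshold: 8/4 = 2.
At this profile no one gains by cutting their contribution: any cut drops the total below 8, the project is cancelled, contributions are refunded, and the deviator ends with 40, which is less than 40 − 2 + 8 = 46. Contributing more than 2 just wastes the excess. So contributing exactly 2 is a best response.
Each player's payoff: 40 − 2 + 8 = 46.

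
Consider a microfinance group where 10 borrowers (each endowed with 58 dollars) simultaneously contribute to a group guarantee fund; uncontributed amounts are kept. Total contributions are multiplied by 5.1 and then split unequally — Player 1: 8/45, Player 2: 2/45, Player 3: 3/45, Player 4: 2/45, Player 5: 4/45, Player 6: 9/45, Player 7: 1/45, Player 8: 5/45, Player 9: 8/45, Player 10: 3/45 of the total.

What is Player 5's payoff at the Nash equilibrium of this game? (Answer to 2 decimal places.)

84.29 dollars

For player j, contributing a unit is worthwhile iff 5.1 × (j's share) ≥ 1, i.e. iff j's share is at least 0.1961.
Player 6 alone (share 9/45) is above the threshold, contributing 58; the remaining 9 contribute 0. Total contributed: 58.
Player 5 keeps 58 and receives 5.1 × 58 × 4/45 = 26.29 from the group guarantee fund, for a payoff of 84.29.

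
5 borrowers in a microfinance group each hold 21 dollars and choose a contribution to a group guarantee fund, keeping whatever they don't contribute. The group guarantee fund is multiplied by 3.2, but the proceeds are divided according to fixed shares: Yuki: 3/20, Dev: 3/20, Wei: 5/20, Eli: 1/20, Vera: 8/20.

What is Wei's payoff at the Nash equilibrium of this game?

37.80 dollars

Each unit j contributes comes back to j as 3.2 × (j's share), so j prefers to contribute only if that share exceeds 1/3.2 = 0.3125; otherwise keeping the unit dominates.
The only share above 0.3125 is Vera's 8/20, contributing 21; the remaining 4 contribute 0. Total contributed: 21.
Wei keeps 21 and receives 3.2 × 21 × 5/20 = 16.80 from the group guarantee fund, for a payoff of 37.80.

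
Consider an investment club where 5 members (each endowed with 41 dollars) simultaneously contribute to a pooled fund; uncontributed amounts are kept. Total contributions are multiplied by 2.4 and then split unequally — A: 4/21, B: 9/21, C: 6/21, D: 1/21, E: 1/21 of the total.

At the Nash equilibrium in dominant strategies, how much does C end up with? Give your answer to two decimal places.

69.11 dollars

A player with share s gets back 2.4·s per unit contributed, so full contribution is dominant for anyone with s > 1/2.4 = 0.4167 and zero contribution is dominant for anyone below.
B alone (share 9/21) is above the threshold, contributing 41; the remaining 4 contribute 0. Total contributed: 41.
C keeps 41 and receives 2.4 × 41 × 6/21 = 28.11 from the pooled fund, for a payoff of 69.11.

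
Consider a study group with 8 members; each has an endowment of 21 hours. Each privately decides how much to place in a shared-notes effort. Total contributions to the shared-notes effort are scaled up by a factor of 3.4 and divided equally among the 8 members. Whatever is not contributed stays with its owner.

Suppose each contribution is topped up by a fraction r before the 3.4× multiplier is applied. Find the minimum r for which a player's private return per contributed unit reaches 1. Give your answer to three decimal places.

With matching at rate r, one contributed unit becomes (1 + r) in the shared-notes effort and returns 3.4 × (1 + r) / 8 to the contributor.
Setting this equal to 1: 1 + r = 8/3.4 = 2.3529.
So the minimum matching rate is r = 2.3529 − 1 = 1.353.

1.353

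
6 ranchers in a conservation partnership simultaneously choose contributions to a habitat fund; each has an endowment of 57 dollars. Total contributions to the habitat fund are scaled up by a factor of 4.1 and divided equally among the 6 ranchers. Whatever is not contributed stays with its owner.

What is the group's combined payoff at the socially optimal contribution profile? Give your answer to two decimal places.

1402.20 dollars

Each contributed unit returns 4.100 to the group as a whole (0.6833 to each of 6 players), which exceeds 1, so the social optimum is full contribution: group total = 4.100 × 342 = 1402.20.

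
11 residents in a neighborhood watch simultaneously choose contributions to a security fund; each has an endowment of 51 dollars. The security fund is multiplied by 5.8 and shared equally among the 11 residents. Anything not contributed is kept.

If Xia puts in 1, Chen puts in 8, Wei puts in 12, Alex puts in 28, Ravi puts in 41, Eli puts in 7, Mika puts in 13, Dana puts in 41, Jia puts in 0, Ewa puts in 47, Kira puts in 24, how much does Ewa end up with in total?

121.05 dollars

Total contributed: 1 + 8 + 12 + 28 + 41 + 7 + 13 + 41 + 0 + 47 + 24 = 222.
Each receives 5.8 × 222 / 11 = 117.05 from the security fund.
Ewa keeps 51 − 47 = 4, so Ewa's payoff is 4 + 117.05 = 121.05.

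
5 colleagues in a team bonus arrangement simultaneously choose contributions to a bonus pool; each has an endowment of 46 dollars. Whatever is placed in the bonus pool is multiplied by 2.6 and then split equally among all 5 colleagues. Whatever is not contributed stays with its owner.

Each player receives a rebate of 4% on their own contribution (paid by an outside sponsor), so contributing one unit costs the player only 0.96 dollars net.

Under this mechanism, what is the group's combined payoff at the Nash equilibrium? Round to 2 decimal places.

230.00 dollars

The effective private return is (2.6/5) / 0.96 = 0.5417, which is still under 1, so the mechanism doesn't change anyone's dominant strategy: zero contribution.
Everyone keeps their endowment and the group total is 5 × 46 = 230.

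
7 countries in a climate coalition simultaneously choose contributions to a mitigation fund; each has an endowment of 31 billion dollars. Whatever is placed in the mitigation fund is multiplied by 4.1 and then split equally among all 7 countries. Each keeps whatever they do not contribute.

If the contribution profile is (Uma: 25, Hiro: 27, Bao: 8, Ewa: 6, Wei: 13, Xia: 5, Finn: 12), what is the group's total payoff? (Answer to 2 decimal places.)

Total contributed: 25 + 27 + 8 + 6 + 13 + 5 + 12 = 96; total kept: 7 × 31 − 96 = 121.
The mitigation fund pays out 4.1 × 96 = 393.60 in aggregate.
Group total = 121 + 393.60 = 514.60.

514.60 billion dollars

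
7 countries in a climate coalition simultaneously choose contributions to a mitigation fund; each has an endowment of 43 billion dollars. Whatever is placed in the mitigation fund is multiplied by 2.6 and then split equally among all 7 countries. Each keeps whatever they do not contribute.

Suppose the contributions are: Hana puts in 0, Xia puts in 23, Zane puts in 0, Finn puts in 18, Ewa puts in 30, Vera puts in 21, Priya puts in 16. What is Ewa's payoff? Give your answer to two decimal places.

53.11 billion dollars

Total contributed: 0 + 23 + 0 + 18 + 30 + 21 + 16 = 108.
Each receives 2.6 × 108 / 7 = 40.11 from the mitigation fund.
Ewa keeps 43 − 30 = 13, so Ewa's payoff is 13 + 40.11 = 53.11.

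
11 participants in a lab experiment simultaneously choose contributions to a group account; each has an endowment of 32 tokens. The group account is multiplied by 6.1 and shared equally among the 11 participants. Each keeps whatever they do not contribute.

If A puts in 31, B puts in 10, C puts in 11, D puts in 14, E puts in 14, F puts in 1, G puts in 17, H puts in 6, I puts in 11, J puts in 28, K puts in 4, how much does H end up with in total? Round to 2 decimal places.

Total contributed: 31 + 10 + 11 + 14 + 14 + 1 + 17 + 6 + 11 + 28 + 4 = 147.
Each receives 6.1 × 147 / 11 = 81.52 from the group account.
H keeps 32 − 6 = 26, so H's payoff is 26 + 81.52 = 107.52.

107.52 tokens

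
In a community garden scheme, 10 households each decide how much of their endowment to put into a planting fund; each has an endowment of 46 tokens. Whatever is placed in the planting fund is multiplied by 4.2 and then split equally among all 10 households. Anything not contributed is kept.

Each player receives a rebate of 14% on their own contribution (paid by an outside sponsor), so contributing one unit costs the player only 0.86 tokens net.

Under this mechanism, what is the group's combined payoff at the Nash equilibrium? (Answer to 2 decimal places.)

Even with the mechanism, each unit contributed returns only (4.2/10) / 0.86 = 0.4884 per unit of net cost, so contributing nothing is still dominant.
At the Nash equilibrium no one contributes; group total payoff = 10 × 46 = 460.

460.00 tokens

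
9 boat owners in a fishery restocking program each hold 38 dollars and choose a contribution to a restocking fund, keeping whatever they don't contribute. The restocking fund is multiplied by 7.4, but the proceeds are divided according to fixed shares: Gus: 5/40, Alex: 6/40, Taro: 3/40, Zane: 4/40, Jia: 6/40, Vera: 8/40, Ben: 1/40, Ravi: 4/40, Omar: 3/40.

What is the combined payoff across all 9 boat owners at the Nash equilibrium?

For player j, contributing a unit is worthwhile iff 7.4 × (j's share) ≥ 1, i.e. iff j's share is at least 0.1351.
Alex, Jia and Vera are above the threshold, contributing 38 each; the remaining 6 contribute 0. Total contributed: 114.
The restocking fund pays out 7.4 × 114 = 843.60 in total (split across the unequal shares, but the aggregate is all that matters for the group sum).
The 6 free-riders keep 38 each, adding 228. Group total = 228 + 843.60 = 1071.60.

1071.60 dollars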